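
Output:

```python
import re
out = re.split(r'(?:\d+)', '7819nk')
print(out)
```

The pattern matches one or more of a digit (non-capturing group).
Matches to split on: at [0:4] → '7819'.
The string is cut at each match, leaving 2 pieces.

['', 'nk']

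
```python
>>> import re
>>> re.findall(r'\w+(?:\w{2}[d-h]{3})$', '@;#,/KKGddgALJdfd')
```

['KKGddgALJdfd']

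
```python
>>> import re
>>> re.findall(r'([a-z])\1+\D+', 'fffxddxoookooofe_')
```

['f']

A backreference is literal: `\1` must see the identical characters the first group matched.
Matches: at [0:17] match 'fffxddxoookooofe_', group 1 = 'f'.
`findall` collects group 1 from the one match (1 total).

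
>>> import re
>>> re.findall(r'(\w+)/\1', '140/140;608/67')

['140']

`\1` is not a pattern — it's the concrete string captured by group 1, re-applied verbatim.
Matches: at [0:7] match '140/140', group 1 = '140'.
Because there's exactly one group, `findall` drops the full match and keeps group 1 from the one hit.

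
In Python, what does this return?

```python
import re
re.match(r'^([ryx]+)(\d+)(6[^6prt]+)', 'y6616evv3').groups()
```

('y', '661', '6evv3')

The pattern matches anchored at the start of the string; then one or more of one of [ryx] (captured); then one or more of a digit (captured); then a literal '6', then one or more of any character except [6prt] (captured).
With `match`, the pattern is implicitly anchored at the beginning.
The match spans [0:9] → 'y6616evv3'.
Captured: group 1 = 'y', group 2 = '661', group 3 = '6evv3'.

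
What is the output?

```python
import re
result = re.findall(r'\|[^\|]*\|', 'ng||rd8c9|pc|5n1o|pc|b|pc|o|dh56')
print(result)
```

['||', '|pc|', '|pc|', '|pc|']

Since nothing is captured, `findall` lists the 4 matched substrings directly.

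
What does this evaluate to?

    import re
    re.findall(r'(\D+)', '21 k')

[' k']

One capturing group, so `findall` returns just the captured substring from the one match — 1 in all.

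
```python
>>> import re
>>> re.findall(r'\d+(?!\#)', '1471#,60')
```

The negative lookaround is zero-width — it rules out positions where the adjacent text would match, without consuming anything.
Matches: at [0:3] → '147'; at [6:8] → '60'.
`findall` yields the raw match text (2 of them) because the pattern has no groups.

['147', '60']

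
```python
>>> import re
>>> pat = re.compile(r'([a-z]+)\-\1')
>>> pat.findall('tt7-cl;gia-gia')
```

`\1` is not a pattern — it's the concrete string captured by group 1, re-applied verbatim.
`findall` collects group 1 from the one match (1 total).

['gia']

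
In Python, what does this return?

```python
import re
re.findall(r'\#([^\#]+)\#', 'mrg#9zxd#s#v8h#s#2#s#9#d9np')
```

`findall` collects group 1 from each match (4 total).

['9zxd', 'v8h', '2', '9']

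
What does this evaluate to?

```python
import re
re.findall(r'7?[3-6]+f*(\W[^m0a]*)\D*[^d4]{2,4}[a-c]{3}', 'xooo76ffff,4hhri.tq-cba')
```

[',4hhri.t']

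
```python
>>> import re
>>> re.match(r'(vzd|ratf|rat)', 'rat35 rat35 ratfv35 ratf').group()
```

'rat'

`match` is anchored at position 0; if the pattern doesn't fit there, it returns None.
The match spans [0:3] → 'rat'.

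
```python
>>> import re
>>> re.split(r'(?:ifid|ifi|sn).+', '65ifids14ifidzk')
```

Matches to split on: at [2:15] → 'ifids14ifidzk'.
Splitting on the pattern gives 2 pieces.

['65', '']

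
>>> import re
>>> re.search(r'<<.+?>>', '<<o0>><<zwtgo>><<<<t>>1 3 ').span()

(0, 6)

The `?` after the quantifier makes it lazy — it takes as little as possible before letting the rest of the pattern try.
Unlike `match`, `search` isn't anchored — it looks for the pattern anywhere in the string.
The match spans [0:6] → '<<o0>>'.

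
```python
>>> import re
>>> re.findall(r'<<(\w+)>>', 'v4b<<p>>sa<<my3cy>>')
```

['p', 'my3cy']

One capturing group, so `findall` returns just the captured substring from each match — 2 in all.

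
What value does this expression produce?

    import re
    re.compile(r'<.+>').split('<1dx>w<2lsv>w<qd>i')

Matches to split on: at [0:17] → '<1dx>w<2lsv>w<qd>'.
Each match becomes a cut point; 2 segments remain.

['', 'i']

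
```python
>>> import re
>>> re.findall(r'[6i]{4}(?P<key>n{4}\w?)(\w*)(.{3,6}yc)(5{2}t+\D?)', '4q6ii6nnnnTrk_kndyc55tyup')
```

[('nnnnT', 'rk_', 'kndyc', '55ty')]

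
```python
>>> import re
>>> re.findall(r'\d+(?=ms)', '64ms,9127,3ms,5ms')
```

The positive lookaround only admits positions where the adjacent text matches; those characters stay outside the span.
Scanning left to right: at [0:2] → '64'; at [10:11] → '3'; at [14:15] → '5'.
Since nothing is captured, `findall` lists the 3 matched substrings directly.

['64', '3', '5']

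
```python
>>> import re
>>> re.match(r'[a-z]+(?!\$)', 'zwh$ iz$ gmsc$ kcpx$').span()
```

(0, 2)

With `match`, the pattern is implicitly anchored at the beginning.
The match spans [0:2] → 'zw'.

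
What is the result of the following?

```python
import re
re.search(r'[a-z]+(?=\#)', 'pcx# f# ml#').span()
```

The positive lookaround only admits positions where the adjacent text matches; those characters stay outside the span.
`re.search` scans for the first position where the pattern succeeds.
The match spans [0:3] → 'pcx'.

(0, 3)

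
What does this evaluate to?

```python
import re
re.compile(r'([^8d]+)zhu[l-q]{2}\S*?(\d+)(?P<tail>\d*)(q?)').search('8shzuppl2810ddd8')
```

Pattern: one or more of any character except [8d] (captured); then the literal 'zhu', then exactly 2 of a character in [l-q], then zero or more of a non-whitespace character (lazy); then one or more of a digit (captured); then zero or more of a digit (captured as 'tail'); then optionally a literal 'q' (captured).
Unlike `match`, `search` isn't anchored — it looks for the pattern anywhere in the string.
Here no position works, so the call returns None.

None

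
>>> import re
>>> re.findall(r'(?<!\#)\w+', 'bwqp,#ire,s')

Because the assertion is negative and zero-width, positions next to the forbidden text are skipped.
`findall` yields the raw match text (3 of them) because the pattern has no groups.

['bwqp', 're', 's']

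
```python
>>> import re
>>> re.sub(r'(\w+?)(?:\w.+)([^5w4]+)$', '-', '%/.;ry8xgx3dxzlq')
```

Pattern: one or more of a word character (lazy) (captured); then a word character, then one or more of any character (non-capturing group); then one or more of any character except [5w4] (captured); then anchored at the end.
Every occurrence is swapped for '-'.

'%/.;-'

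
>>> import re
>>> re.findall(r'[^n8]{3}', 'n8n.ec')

['.ec']

This matches exactly 3 of any character except [n8].
Scanning left to right: at [3:6] → '.ec'.
Since nothing is captured, `findall` lists the 1 matched substring directly.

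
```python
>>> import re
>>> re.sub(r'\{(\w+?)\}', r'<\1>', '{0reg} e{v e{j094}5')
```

Matches: at [0:6] → '{0reg}'; at [12:18] → '{j094}'.
`\1` in the replacement pulls in group 1's text for each match.

'<0reg> e{v e<j094>5'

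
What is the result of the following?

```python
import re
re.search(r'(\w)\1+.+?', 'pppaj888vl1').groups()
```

After group 1 captures some text, `\1` only succeeds where that same text appears again.
`re.search` scans for the first position where the pattern succeeds.
The match spans [0:4] → 'pppa'.
Captured: group 1 = 'p'.

('p',)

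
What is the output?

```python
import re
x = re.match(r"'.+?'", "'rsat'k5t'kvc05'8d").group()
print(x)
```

`re.match` won't scan ahead — the pattern has to work from the very first character.
The match spans [0:6] → "'rsat'".

'rsat'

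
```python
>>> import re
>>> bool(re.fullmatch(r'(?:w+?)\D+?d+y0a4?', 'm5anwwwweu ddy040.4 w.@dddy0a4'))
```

False

Pattern: one or more of a literal 'w' (lazy) (non-capturing group); then one or more of a non-digit (lazy), then one or more of the literal 'd'; then the literal 'y0a', then optionally the literal '4'.
`re.fullmatch` is like wrapping the pattern in `^…$` (in single-line mode).
Here the string isn't matched end-to-end, so the call returns None, and `bool(None)` is False.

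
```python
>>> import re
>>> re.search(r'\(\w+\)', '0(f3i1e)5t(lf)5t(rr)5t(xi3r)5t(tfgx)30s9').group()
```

The match spans [1:8] → '(f3i1e)'.

'(f3i1e)'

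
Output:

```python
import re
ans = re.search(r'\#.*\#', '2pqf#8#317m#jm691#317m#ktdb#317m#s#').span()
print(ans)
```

(4, 35)

The match spans [4:35] → '#8#317m#jm691#317m#ktdb#317m#s#'.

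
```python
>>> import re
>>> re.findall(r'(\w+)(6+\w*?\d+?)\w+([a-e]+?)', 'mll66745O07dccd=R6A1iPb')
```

[('mll6', '67', 'd'), ('R', '6A1', 'b')]

A non-greedy quantifier consumes as few characters as it can — just enough that the remainder of the pattern still matches from where it stops; whatever follows it matches normally.
3 groups means each result is a tuple of 3 captured strings — 2 here.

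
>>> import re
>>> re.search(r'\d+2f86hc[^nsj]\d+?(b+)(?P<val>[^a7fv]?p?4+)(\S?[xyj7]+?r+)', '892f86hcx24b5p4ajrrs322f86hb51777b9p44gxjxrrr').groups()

This matches one or more of a digit, then the literal '2f8', then the literal '6hc'; then any character except [nsj], then one or more of a digit (lazy); then one or more of a literal 'b' (captured); then optionally any character except [a7fv], then optionally the literal 'p', then one or more of the literal '4' (captured as 'val'); then optionally a non-whitespace character, then one or more of one of [xyj7] (lazy), then one or more of a literal 'r' (captured).
`search` walks the string left to right and returns the first match it finds.
The match spans [0:19] → '892f86hcx24b5p4ajrr'.
Captured: group 1 = 'b', group 2 = '5p4', group 3 = 'ajrr'.

('b', '5p4', 'ajrr')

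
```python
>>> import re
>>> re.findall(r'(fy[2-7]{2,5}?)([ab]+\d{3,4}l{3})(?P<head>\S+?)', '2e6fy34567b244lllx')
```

This matches the literal 'fy', then 2 to 5 of a character in [2-7] (lazy) (captured); then one or more of one of [ab], then 3 to 4 of a digit, then exactly 3 of a literal 'l' (captured); then one or more of a non-whitespace character (lazy) (captured as 'head').
Matches: at [3:18] match 'fy34567b244lllx', groups = ('fy34567', 'b244lll', 'x').
With 3 capturing groups, `findall` returns a 3-tuple per match.

[('fy34567', 'b244lll', 'x')]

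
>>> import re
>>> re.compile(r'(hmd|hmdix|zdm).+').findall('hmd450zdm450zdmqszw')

Scanning left to right: at [0:19] match 'hmd450zdm450zdmqszw', group 1 = 'hmd'.
Because there's exactly one group, `findall` drops the full match and keeps group 1 from the one hit.

['hmd']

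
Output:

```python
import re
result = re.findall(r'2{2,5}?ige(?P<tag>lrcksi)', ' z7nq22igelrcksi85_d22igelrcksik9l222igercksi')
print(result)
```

['lrcksi', 'lrcksi']

This matches 2 to 5 of a literal '2' (lazy), then the literal 'ige'; then the literal 'lrc', then the literal 'ksi' (captured as 'tag').
Matches: at [5:16] match '22igelrcksi', group 1 = 'lrcksi'; at [20:31] match '22igelrcksi', group 1 = 'lrcksi'.
One capturing group, so `findall` returns just the captured substring from each match — 2 in all.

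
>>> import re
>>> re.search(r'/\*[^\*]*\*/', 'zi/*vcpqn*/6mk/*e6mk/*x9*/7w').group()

`re.search` tries every starting position until one works.
The match spans [2:11] → '/*vcpqn*/'.

'/*vcpqn*/'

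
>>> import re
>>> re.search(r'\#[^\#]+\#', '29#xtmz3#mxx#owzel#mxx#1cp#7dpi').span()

(2, 9)

The match spans [2:9] → '#xtmz3#'.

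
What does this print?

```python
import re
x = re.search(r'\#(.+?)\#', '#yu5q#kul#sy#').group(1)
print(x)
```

With the lazy modifier that quantifier settles for the fewest repetitions that let the rest of the pattern succeed (the atoms after it are unaffected and can still be greedy).
`search` walks the string left to right and returns the first match it finds.
The match spans [0:6] → '#yu5q#'.
Captured: group 1 = 'yu5q'.

yu5q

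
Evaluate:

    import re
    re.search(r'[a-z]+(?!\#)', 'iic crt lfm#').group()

The negative lookaround is zero-width — it rules out positions where the adjacent text would match, without consuming anything.
`search` walks the string left to right and returns the first match it finds.
The match spans [0:3] → 'iic'.

'iic'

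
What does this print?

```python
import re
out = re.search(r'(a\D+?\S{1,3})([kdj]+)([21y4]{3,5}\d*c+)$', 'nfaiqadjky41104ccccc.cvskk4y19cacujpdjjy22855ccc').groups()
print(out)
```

The match spans [31:48] → 'acujpdjjy22855ccc'.
Captured: group 1 = 'acujp', group 2 = 'djj', group 3 = 'y22855ccc'.

('acujp', 'djj', 'y22855ccc')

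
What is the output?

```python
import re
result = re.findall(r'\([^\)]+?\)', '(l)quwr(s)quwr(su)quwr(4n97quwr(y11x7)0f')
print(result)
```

Scanning left to right: at [0:3] → '(l)'; at [7:10] → '(s)'; at [14:18] → '(su)'; at [22:38] → '(4n97quwr(y11x7)'.
With no groups in the pattern, `findall` gives back each whole match — 4 here.

['(l)', '(s)', '(su)', '(4n97quwr(y11x7)']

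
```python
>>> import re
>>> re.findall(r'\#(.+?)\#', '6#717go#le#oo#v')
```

['717go', 'oo']

Because the quantifier is non-greedy, it stops expanding at the earliest point where the rest of the pattern can succeed.
Because there's exactly one group, `findall` drops the full match and keeps group 1 from each hit.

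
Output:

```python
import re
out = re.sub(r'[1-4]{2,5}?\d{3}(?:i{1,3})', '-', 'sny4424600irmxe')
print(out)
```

sny-rmxe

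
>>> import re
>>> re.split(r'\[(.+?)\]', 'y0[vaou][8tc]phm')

['y0', 'vaou', '', '8tc', 'phm']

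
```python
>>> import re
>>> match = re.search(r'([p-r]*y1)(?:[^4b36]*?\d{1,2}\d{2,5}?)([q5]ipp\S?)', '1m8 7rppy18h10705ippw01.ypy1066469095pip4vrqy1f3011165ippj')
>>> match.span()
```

(5, 21)

The pattern matches zero or more of a character in [p-r], then the literal 'y1' (captured); then zero or more of any character except [4b36] (lazy), then 1 to 2 of a digit, then 2 to 5 of a digit (lazy) (non-capturing group); then one of [q5], then the literal 'ipp', then optionally a non-whitespace character (captured).
The match spans [5:21] → 'rppy18h10705ippw'.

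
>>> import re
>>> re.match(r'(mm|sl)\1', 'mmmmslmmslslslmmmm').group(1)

'mm'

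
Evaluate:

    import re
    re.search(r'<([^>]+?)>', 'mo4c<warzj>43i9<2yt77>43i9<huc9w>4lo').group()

The match spans [4:11] → '<warzj>'.

'<warzj>'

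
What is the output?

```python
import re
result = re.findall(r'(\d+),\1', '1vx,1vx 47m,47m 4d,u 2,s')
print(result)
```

[]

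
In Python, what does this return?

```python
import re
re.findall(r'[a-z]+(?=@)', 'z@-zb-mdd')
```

['z']

The `(?=…)`/`(?<=…)` assertion just peeks at neighbouring text; it doesn't advance the match position.
Scanning left to right: at [0:1] → 'z'.
No capturing groups, so `findall` returns the 1 full match string.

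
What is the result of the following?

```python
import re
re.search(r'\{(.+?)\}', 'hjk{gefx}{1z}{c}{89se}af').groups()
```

With the lazy modifier that quantifier settles for the fewest repetitions that let the rest of the pattern succeed (the atoms after it are unaffected and can still be greedy).
`re.search` scans for the first position where the pattern succeeds.
The match spans [3:9] → '{gefx}'.
Captured: group 1 = 'gefx'.

('gefx',)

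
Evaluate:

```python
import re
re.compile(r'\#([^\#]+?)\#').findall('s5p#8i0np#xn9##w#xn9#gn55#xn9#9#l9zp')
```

['8i0np', 'w', 'gn55', '9']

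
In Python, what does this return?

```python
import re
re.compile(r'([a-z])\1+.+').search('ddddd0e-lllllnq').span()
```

(0, 15)

`\1` is not a pattern — it's the concrete string captured by group 1, re-applied verbatim.
`re.search` tries every starting position until one works.
The match spans [0:15] → 'ddddd0e-lllllnq'.
Captured: group 1 = 'd'.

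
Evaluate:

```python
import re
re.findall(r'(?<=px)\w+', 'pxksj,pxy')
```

The lookaround is zero-width — it requires the adjacent text to match without consuming it, so the asserted text isn't part of the match.
Walking the string: at [2:5] → 'ksj'; at [8:9] → 'y'.
Since nothing is captured, `findall` lists the 2 matched substrings directly.

['ksj', 'y']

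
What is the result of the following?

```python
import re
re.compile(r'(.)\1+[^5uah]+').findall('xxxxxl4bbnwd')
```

['x']

`\1` has to match the exact text group 1 already captured.
Scanning left to right: at [0:12] match 'xxxxxl4bbnwd', group 1 = 'x'.
`findall` collects group 1 from the one match (1 total).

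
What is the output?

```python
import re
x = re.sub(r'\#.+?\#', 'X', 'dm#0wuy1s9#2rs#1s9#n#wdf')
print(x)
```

dmX2rsXn#wdf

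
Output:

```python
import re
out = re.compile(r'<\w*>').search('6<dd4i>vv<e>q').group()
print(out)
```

Unlike `match`, `search` isn't anchored — it looks for the pattern anywhere in the string.
The match spans [1:7] → '<dd4i>'.

<dd4i>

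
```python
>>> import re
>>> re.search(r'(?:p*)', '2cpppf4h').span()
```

Pattern: zero or more of a literal 'p' (non-capturing group).
`re.search` tries every starting position until one works.
The match spans [0:0] → ''.

(0, 0)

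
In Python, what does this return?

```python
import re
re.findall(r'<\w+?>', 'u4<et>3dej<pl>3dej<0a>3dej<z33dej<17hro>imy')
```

['<et>', '<pl>', '<0a>', '<17hro>']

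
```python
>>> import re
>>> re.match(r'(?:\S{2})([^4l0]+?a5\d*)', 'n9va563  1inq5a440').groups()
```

('va563',)

The match spans [0:7] → 'n9va563'.
Captured: group 1 = 'va563'.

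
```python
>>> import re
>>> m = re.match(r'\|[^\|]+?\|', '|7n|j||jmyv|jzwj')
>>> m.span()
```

(0, 4)

`re.match` only tries the pattern at the start of the string.
The match spans [0:4] → '|7n|'.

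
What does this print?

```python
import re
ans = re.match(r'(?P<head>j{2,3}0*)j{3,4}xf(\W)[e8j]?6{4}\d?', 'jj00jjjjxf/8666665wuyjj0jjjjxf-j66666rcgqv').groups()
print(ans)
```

('jj00', '/')

Pattern: 2 to 3 of the literal 'j', then zero or more of a literal '0' (captured as 'head'); then 3 to 4 of a literal 'j', then the literal 'xf'; then a non-word character (captured); then optionally one of [e8j]; then exactly 4 of the literal '6', then optionally a digit.
`re.match` only tries the pattern at the start of the string.
The match spans [0:17] → 'jj00jjjjxf/866666'.
Captured: group 1 = 'jj00', group 2 = '/'.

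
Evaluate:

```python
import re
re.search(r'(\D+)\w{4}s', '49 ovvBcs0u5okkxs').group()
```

' ovvBcs'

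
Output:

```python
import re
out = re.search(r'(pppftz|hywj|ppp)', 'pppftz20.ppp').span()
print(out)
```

Alternation isn't longest-match — the leftmost alternative that fits at this position is chosen.
The match spans [0:6] → 'pppftz'.

(0, 6)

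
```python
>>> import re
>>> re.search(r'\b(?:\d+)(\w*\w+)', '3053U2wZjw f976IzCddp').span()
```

(0, 10)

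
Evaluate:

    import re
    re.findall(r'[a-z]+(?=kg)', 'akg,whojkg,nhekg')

The `(?=…)`/`(?<=…)` assertion just peeks at neighbouring text; it doesn't advance the match position.
Walking the string: at [0:1] → 'a'; at [4:8] → 'whoj'; at [11:14] → 'nhe'.
Since nothing is captured, `findall` lists the 3 matched substrings directly.

['a', 'whoj', 'nhe']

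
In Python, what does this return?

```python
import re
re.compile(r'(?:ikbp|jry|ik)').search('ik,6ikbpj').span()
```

(0, 2)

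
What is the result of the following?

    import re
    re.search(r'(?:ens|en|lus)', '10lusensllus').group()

'lus'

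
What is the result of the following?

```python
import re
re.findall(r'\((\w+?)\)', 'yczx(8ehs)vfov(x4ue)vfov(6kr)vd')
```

Walking the string: at [4:10] match '(8ehs)', group 1 = '8ehs'; at [14:20] match '(x4ue)', group 1 = 'x4ue'; at [24:29] match '(6kr)', group 1 = '6kr'.
With a single group, `findall` returns only what that group captured — 3 items.

['8ehs', 'x4ue', '6kr']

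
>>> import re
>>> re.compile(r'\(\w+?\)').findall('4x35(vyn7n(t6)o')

['(t6)']

No capturing groups, so `findall` returns the 1 full match string.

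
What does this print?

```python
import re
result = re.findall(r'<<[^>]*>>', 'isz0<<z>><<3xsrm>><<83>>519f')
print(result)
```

['<<z>>', '<<3xsrm>>', '<<83>>']

Scanning left to right: at [4:9] → '<<z>>'; at [9:18] → '<<3xsrm>>'; at [18:24] → '<<83>>'.
`findall` yields the raw match text (3 of them) because the pattern has no groups.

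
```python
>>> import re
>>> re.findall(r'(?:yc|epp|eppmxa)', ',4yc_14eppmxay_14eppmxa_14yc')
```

['yc', 'epp', 'epp', 'yc']

Alternation tries branches left to right and keeps the first one that lets the overall match succeed at that position.
`findall` yields the raw match text (4 of them) because the pattern has no groups.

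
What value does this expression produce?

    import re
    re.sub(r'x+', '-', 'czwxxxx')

'czw-'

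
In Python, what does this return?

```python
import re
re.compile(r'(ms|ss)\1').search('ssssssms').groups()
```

('ss',)

The backreference `\1` re-matches whatever the first group consumed, character for character.
`re.search` scans for the first position where the pattern succeeds.
The match spans [0:4] → 'ssss'.
Captured: group 1 = 'ss'.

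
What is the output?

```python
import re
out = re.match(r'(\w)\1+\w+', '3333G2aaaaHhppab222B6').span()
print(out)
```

(0, 21)

The backreference `\1` re-matches whatever the first group consumed, character for character.
`re.match` won't scan ahead — the pattern has to work from the very first character.
The match spans [0:21] → '3333G2aaaaHhppab222B6'.
Captured: group 1 = '3'.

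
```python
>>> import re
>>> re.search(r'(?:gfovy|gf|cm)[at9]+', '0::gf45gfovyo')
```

None

`search` walks the string left to right and returns the first match it finds.
Here nothing in the string fits, so the call returns None.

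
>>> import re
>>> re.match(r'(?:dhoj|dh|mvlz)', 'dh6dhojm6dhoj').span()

(0, 2)

`re.match` only tries the pattern at the start of the string.
The match spans [0:2] → 'dh'.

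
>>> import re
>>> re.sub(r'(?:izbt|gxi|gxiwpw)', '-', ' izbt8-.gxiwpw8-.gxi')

' -8-.-wpw8-.-'

`|` is ordered: at each position the engine commits to the first alternative that works.
Matches: at [1:5] → 'izbt'; at [8:11] → 'gxi'; at [17:20] → 'gxi'.
Each match is replaced by '-'.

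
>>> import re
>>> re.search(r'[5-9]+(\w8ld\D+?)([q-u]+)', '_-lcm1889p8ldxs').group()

'889p8ldxs'

Pattern: one or more of a character in [5-9]; then a word character, then the literal '8ld', then one or more of a non-digit (lazy) (captured); then one or more of a character in [q-u] (captured).
`re.search` scans for the first position where the pattern succeeds.
The match spans [6:15] → '889p8ldxs'.
Captured: group 1 = 'p8ldx', group 2 = 's'.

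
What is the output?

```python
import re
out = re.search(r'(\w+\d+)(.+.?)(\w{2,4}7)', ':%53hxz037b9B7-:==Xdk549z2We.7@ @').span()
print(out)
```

This matches one or more of a word character, then one or more of a digit (captured); then one or more of any character, then optionally any character (captured); then 2 to 4 of a word character, then a literal '7' (captured).
`search` walks the string left to right and returns the first match it finds.
The match spans [2:14] → '53hxz037b9B7'.
Captured: group 1 = '53hxz037', group 2 = 'b', group 3 = '9B7'.

(2, 14)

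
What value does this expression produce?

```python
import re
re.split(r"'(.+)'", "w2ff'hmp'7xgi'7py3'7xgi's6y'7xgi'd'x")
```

Matches to split on: at [4:35] → "'hmp'7xgi'7py3'7xgi's6y'7xgi'd'".
The group in the pattern means `split` returns the separators' captures alongside the pieces.

['w2ff', "hmp'7xgi'7py3'7xgi's6y'7xgi'd", 'x']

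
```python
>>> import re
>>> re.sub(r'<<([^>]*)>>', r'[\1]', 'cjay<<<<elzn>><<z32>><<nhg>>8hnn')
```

'cjay[<<elzn][z32][nhg]8hnn'

`\1` in the replacement pulls in group 1's text for each match.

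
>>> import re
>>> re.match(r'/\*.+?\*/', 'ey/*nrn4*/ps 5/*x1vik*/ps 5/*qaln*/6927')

None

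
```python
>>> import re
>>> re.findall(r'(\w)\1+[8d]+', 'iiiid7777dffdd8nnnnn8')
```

`\1` has to match the exact text group 1 already captured.
`findall` collects group 1 from each match (4 total).

['i', '7', 'f', 'n']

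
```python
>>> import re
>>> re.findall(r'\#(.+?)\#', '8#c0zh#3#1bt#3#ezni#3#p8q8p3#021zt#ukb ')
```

['c0zh', '1bt', 'ezni', 'p8q8p3']

With the lazy modifier that quantifier settles for the fewest repetitions that let the rest of the pattern succeed (the atoms after it are unaffected and can still be greedy).
`findall` collects group 1 from each match (4 total).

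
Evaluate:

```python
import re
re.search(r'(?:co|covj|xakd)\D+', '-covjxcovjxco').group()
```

Unlike `match`, `search` isn't anchored — it looks for the pattern anywhere in the string.
The match spans [1:13] → 'covjxcovjxco'.

'covjxcovjxco'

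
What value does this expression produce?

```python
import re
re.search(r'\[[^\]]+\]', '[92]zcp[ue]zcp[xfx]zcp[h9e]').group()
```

'[92]'

Unlike `match`, `search` isn't anchored — it looks for the pattern anywhere in the string.
The match spans [0:4] → '[92]'.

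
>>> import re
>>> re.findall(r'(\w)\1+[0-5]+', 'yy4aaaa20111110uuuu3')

After group 1 captures some text, `\1` only succeeds where that same text appears again.
`findall` collects group 1 from each match (3 total).

['y', 'a', 'u']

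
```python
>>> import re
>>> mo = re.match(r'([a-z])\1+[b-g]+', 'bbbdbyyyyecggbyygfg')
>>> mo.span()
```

(0, 5)

`match` is anchored at position 0; if the pattern doesn't fit there, it returns None.
The match spans [0:5] → 'bbbdb'.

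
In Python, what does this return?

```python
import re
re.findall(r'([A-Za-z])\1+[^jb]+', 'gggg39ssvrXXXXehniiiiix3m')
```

A backreference is literal: `\1` must see the identical characters the first group matched.
With a single group, `findall` returns only what that group captured — 1 item.

['g']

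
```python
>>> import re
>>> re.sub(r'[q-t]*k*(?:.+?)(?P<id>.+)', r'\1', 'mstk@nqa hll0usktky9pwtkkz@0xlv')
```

The pattern matches zero or more of a character in [q-t], then zero or more of the literal 'k'; then one or more of any character (lazy) (non-capturing group); then one or more of any character (captured as 'id').
Matches: at [0:31] → 'mstk@nqa hll0usktky9pwtkkz@0xlv'.
Each match is replaced using the text its own group 1 captured.

'stk@nqa hll0usktky9pwtkkz@0xlv'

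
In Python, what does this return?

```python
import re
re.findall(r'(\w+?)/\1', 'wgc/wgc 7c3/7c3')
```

`\1` has to match the exact text group 1 already captured.
Walking the string: at [0:7] match 'wgc/wgc', group 1 = 'wgc'; at [8:15] match '7c3/7c3', group 1 = '7c3'.
One capturing group, so `findall` returns just the captured substring from each match — 2 in all.

['wgc', '7c3']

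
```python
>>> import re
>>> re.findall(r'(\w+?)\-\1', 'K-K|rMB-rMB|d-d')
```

['K', 'rMB', 'd']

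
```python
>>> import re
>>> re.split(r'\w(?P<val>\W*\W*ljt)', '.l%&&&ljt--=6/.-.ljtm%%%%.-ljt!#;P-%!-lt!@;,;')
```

['.', '%&&&ljt', '--=', '/.-.ljt', '', '%%%%.-ljt', '!#;P-%!-lt!@;,;']

The pattern matches a word character; then zero or more of a non-word character, then zero or more of a non-word character, then the literal 'ljt' (captured as 'val').
Matches to split on: at [1:9] → 'l%&&&ljt'; at [12:20] → '6/.-.ljt'; at [20:30] → 'm%%%%.-ljt'.
With a capturing group present, the delimiter's captured portion is kept in the result list.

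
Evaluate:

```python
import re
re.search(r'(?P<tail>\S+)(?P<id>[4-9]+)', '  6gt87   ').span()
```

This matches one or more of a non-whitespace character (captured as 'tail'); then one or more of a character in [4-9] (captured as 'id').
`search` walks the string left to right and returns the first match it finds.
The match spans [2:7] → '6gt87'.
Captured: group 1 = '6gt8', group 2 = '7'.

(2, 7)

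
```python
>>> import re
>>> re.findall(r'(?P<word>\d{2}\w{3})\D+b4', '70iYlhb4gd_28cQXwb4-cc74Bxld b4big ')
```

['70iYl', '28cQX', '74Bxl']

The pattern matches exactly 2 of a digit, then exactly 3 of a word character (captured as 'word'); then one or more of a non-digit, then the literal 'b4'.
Matches: at [0:8] match '70iYlhb4', group 1 = '70iYl'; at [11:19] match '28cQXwb4', group 1 = '28cQX'; at [22:31] match '74Bxld b4', group 1 = '74Bxl'.
`findall` collects group 1 from each match (3 total).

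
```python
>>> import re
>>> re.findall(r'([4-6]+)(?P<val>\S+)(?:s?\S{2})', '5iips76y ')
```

Pattern: one or more of a character in [4-6] (captured); then one or more of a non-whitespace character (captured as 'val'); then optionally the literal 's', then exactly 2 of a non-whitespace character (non-capturing group).
Walking the string: at [0:8] match '5iips76y', groups = ('5', 'iips7').
With 2 capturing groups, `findall` returns a 2-tuple per match.

[('5', 'iips7')]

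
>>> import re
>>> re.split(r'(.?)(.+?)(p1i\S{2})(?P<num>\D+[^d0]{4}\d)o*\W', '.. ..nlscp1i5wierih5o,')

['', '.', '. ..nlsc', 'p1i5w', 'ierih5', '']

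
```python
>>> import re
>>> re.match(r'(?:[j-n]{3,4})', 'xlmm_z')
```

This matches 3 to 4 of a character in [j-n] (non-capturing group).
With `match`, the pattern is implicitly anchored at the beginning.
Here the string doesn't start with a match, so the call returns None.

None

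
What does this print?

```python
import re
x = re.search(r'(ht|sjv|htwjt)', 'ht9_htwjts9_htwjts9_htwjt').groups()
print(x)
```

The match spans [0:2] → 'ht'.
Captured: group 1 = 'ht'.

('ht',)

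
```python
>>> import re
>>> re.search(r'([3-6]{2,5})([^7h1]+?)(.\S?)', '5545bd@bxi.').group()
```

'5545bd@'

This matches 2 to 5 of a character in [3-6] (captured); then one or more of any character except [7h1] (lazy) (captured); then any character, then optionally a non-whitespace character (captured).
Because the quantifier is non-greedy, it stops expanding at the earliest point where the rest of the pattern can succeed.
`search` walks the string left to right and returns the first match it finds.
The match spans [0:7] → '5545bd@'.
Captured: group 1 = '5545', group 2 = 'b', group 3 = 'd@'.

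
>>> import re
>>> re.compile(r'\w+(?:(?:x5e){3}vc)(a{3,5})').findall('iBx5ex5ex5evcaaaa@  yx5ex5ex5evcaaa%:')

['aaaa', 'aaa']

`findall` collects group 1 from each match (2 total).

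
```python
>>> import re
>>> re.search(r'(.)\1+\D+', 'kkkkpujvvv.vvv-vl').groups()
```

('k',)

The match spans [0:17] → 'kkkkpujvvv.vvv-vl'.
Captured: group 1 = 'k'.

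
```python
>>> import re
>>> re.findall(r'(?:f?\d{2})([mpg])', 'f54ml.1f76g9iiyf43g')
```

This matches optionally the literal 'f', then exactly 2 of a digit (non-capturing group); then one of [mpg] (captured).
Matches: at [0:4] match 'f54m', group 1 = 'm'; at [7:11] match 'f76g', group 1 = 'g'; at [15:19] match 'f43g', group 1 = 'g'.
One capturing group, so `findall` returns just the captured substring from each match — 3 in all.

['m', 'g', 'g']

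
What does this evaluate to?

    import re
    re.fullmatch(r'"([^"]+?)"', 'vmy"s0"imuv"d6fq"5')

None

`re.fullmatch` is like wrapping the pattern in `^…$` (in single-line mode).
Here the string isn't matched end-to-end, so the call returns None.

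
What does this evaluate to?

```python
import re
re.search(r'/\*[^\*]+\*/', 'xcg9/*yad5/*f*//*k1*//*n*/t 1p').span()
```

(10, 15)

`re.search` scans for the first position where the pattern succeeds.
The match spans [10:15] → '/*f*/'.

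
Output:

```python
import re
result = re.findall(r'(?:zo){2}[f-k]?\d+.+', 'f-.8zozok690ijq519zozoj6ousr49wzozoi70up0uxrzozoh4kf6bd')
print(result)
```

['zozok690ijq519zozoj6ousr49wzozoi70up0uxrzozoh4kf6bd']

Pattern: the literal 'zo' repeated 2 times, then optionally a character in [f-k]; then one or more of a digit, then one or more of any character.
Matches: at [4:55] → 'zozok690ijq519zozoj6ousr49wzozoi70up0uxrzozoh4kf6bd'.
With no groups in the pattern, `findall` gives back each whole match — 1 here.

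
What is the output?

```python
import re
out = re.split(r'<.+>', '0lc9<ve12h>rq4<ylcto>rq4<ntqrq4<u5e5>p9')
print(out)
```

['0lc9', 'p9']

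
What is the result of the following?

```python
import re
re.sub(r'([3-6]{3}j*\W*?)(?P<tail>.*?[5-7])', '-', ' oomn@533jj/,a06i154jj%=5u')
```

' oomn@-i154jj%=5u'

The `?` after the quantifier makes it lazy — it takes as little as possible before letting the rest of the pattern try.
`sub` substitutes '-' at each match site.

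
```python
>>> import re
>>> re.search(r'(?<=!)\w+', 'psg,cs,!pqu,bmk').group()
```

'pqu'

The positive lookaround only admits positions where the adjacent text matches; those characters stay outside the span.
The match spans [8:11] → 'pqu'.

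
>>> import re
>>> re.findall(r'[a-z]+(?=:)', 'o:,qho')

['o']

Because the assertion is zero-width, the text it checks is not consumed and won't appear in the result.
`findall` yields the raw match text (1 of them) because the pattern has no groups.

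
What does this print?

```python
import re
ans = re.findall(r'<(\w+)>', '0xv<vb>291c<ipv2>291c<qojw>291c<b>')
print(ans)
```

['vb', 'ipv2', 'qojw', 'b']

Walking the string: at [3:7] match '<vb>', group 1 = 'vb'; at [11:17] match '<ipv2>', group 1 = 'ipv2'; at [21:27] match '<qojw>', group 1 = 'qojw'; at [31:34] match '<b>', group 1 = 'b'.
`findall` collects group 1 from each match (4 total).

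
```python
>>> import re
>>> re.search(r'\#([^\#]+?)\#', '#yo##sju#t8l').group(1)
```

'yo'

`re.search` tries every starting position until one works.
The match spans [0:4] → '#yo#'.
Captured: group 1 = 'yo'.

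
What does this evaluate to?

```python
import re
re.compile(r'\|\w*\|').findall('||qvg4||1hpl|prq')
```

Matches: at [0:2] → '||'; at [6:8] → '||'.
Since nothing is captured, `findall` lists the 2 matched substrings directly.

['||', '||']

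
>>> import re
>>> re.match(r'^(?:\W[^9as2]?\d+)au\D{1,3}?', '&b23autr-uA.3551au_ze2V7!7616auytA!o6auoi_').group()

`re.match` won't scan ahead — the pattern has to work from the very first character.
The match spans [0:7] → '&b23aut'.

'&b23aut'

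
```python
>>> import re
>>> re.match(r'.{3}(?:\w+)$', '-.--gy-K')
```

The pattern matches exactly 3 of any character; then one or more of a word character (non-capturing group); then anchored at the end.
`re.match` won't scan ahead — the pattern has to work from the very first character.
Here position 0 doesn't satisfy it, so the call returns None.

None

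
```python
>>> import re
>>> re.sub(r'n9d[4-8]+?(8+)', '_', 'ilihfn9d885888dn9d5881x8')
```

'ilihf_5888d_1x8'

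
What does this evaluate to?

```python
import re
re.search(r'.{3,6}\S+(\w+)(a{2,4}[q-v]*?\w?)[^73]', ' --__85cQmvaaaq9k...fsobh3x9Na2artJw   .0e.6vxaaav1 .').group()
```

' --__85cQmvaaaq9'

With the lazy modifier that quantifier settles for the fewest repetitions that let the rest of the pattern succeed (the atoms after it are unaffected and can still be greedy).
The match spans [0:16] → ' --__85cQmvaaaq9'.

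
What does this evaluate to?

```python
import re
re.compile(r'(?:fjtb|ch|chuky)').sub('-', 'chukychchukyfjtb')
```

'-uky--uky-'

Alternation tries branches left to right and keeps the first one that lets the overall match succeed at that position.
Matches: at [0:2] → 'ch'; at [5:7] → 'ch'; at [7:9] → 'ch'; at [12:16] → 'fjtb'.
Every occurrence is swapped for '-'.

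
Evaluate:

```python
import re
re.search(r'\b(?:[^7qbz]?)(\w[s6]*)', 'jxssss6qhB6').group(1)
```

'xssss6'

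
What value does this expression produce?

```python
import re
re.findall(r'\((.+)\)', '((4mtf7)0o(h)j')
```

Because there's exactly one group, `findall` drops the full match and keeps group 1 from the one hit.

['(4mtf7)0o(h']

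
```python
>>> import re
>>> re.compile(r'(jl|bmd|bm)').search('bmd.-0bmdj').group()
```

`|` is ordered: at each position the engine commits to the first alternative that works.
`re.search` scans for the first position where the pattern succeeds.
The match spans [0:3] → 'bmd'.
Captured: group 1 = 'bmd'.

'bmd'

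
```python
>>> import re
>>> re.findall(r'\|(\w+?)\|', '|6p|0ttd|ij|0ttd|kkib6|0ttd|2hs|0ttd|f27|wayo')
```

Walking the string: at [0:4] match '|6p|', group 1 = '6p'; at [8:12] match '|ij|', group 1 = 'ij'; at [16:23] match '|kkib6|', group 1 = 'kkib6'; at [27:32] match '|2hs|', group 1 = '2hs'; at [36:41] match '|f27|', group 1 = 'f27'.
With a single group, `findall` returns only what that group captured — 5 items.

['6p', 'ij', 'kkib6', '2hs', 'f27']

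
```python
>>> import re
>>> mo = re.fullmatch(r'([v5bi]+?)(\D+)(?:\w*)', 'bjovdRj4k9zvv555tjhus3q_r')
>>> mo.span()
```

(0, 25)

`re.fullmatch` is like wrapping the pattern in `^…$` (in single-line mode).
The match spans [0:25] → 'bjovdRj4k9zvv555tjhus3q_r'.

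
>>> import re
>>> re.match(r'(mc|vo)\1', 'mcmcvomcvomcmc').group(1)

A backreference is literal: `\1` must see the identical characters the first group matched.
With `match`, the pattern is implicitly anchored at the beginning.
The match spans [0:4] → 'mcmc'.
Captured: group 1 = 'mc'.

'mc'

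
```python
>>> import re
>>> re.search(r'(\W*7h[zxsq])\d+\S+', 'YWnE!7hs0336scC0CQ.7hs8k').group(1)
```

'!7hs'

The pattern matches zero or more of a non-word character, then the literal '7h', then one of [zxsq] (captured); then one or more of a digit, then one or more of a non-whitespace character.
`search` walks the string left to right and returns the first match it finds.
The match spans [4:24] → '!7hs0336scC0CQ.7hs8k'.
Captured: group 1 = '!7hs'.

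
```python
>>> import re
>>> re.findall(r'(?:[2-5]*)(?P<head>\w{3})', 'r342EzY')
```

With a single group, `findall` returns only what that group captured — 2 items.

['r34', 'EzY']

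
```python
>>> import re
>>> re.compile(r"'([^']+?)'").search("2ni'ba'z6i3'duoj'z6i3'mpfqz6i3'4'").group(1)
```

'ba'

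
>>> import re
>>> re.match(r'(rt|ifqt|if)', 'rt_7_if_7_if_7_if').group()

`re.match` only tries the pattern at the start of the string.
The match spans [0:2] → 'rt'.

'rt'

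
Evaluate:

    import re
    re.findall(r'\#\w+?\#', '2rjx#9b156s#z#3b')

['#9b156s#']

Scanning left to right: at [4:12] → '#9b156s#'.
`findall` yields the raw match text (1 of them) because the pattern has no groups.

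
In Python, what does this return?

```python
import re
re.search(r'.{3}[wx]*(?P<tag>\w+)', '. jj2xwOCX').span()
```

The pattern matches exactly 3 of any character, then zero or more of one of [wx]; then one or more of a word character (captured as 'tag').
The match spans [0:10] → '. jj2xwOCX'.

(0, 10)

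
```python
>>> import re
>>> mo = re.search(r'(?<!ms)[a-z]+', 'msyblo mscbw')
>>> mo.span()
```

The negative lookaround is zero-width — it rules out positions where the adjacent text would match, without consuming anything.
`re.search` tries every starting position until one works.
The match spans [0:6] → 'msyblo'.

(0, 6)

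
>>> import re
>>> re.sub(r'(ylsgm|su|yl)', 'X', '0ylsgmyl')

'0XX'

Alternation tries branches left to right and keeps the first one that lets the overall match succeed at that position.
Matches: at [1:6] → 'ylsgm'; at [6:8] → 'yl'.
Every occurrence is swapped for 'X'.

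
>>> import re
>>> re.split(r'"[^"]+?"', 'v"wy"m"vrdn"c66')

Splitting on the pattern gives 3 pieces.

['v', 'm', 'c66']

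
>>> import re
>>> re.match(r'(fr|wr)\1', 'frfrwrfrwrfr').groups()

('fr',)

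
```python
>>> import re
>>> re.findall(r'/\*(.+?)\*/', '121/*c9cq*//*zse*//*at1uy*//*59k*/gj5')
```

['c9cq', 'zse', 'at1uy', '59k']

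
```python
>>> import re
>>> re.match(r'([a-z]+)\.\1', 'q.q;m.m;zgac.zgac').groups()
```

The match spans [0:3] → 'q.q'.
Captured: group 1 = 'q'.

('q',)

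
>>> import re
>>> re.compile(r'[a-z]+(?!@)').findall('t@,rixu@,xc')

A negative assertion filters positions out without eating any characters.
Walking the string: at [3:6] → 'rix'; at [9:11] → 'xc'.
With no groups in the pattern, `findall` gives back each whole match — 2 here.

['rix', 'xc']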